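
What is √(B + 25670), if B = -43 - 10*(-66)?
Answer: √26287 ≈ 162.13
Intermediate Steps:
B = 617 (B = -43 + 660 = 617)
√(B + 25670) = √(617 + 25670) = √26287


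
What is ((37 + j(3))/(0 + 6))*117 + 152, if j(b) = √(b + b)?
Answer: 1747/2 + 39*√6/2 ≈ 921.26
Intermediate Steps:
j(b) = √2*√b (j(b) = √(2*b) = √2*√b)
((37 + j(3))/(0 + 6))*117 + 152 = ((37 + √2*√3)/(0 + 6))*117 + 152 = ((37 + √6)/6)*117 + 152 = ((37 + √6)*(⅙))*117 + 152 = (37/6 + √6/6)*117 + 152 = (1443/2 + 39*√6/2) + 152 = 1747/2 + 39*√6/2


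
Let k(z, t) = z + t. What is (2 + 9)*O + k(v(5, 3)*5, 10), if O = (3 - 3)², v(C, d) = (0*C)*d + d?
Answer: 25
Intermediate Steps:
v(C, d) = d (v(C, d) = 0*d + d = 0 + d = d)
k(z, t) = t + z
O = 0 (O = 0² = 0)
(2 + 9)*O + k(v(5, 3)*5, 10) = (2 + 9)*0 + (10 + 3*5) = 11*0 + (10 + 15) = 0 + 25 = 25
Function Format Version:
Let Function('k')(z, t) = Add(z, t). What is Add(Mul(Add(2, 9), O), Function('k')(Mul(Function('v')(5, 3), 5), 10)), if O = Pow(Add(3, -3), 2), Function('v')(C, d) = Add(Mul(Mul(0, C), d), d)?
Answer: 25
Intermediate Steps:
Function('v')(C, d) = d (Function('v')(C, d) = Add(Mul(0, d), d) = Add(0, d) = d)
Function('k')(z, t) = Add(t, z)
O = 0 (O = Pow(0, 2) = 0)
Add(Mul(Add(2, 9), O), Function('k')(Mul(Function('v')(5, 3), 5), 10)) = Add(Mul(Add(2, 9), 0), Add(10, Mul(3, 5))) = Add(Mul(11, 0), Add(10, 15)) = Add(0, 25) = 25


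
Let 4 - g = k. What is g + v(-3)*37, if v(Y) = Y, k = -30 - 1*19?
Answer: -58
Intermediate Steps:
k = -49 (k = -30 - 19 = -49)
g = 53 (g = 4 - 1*(-49) = 4 + 49 = 53)
g + v(-3)*37 = 53 - 3*37 = 53 - 111 = -58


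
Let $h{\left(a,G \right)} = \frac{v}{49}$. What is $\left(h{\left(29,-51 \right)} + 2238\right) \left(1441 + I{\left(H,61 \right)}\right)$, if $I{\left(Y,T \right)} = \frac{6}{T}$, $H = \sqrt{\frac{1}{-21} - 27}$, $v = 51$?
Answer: $\frac{9644540691}{2989} \approx 3.2267 \cdot 10^{6}$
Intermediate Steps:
$H = \frac{2 i \sqrt{2982}}{21}$ ($H = \sqrt{- \frac{1}{21} - 27} = \sqrt{- \frac{568}{21}} = \frac{2 i \sqrt{2982}}{21} \approx 5.2007 i$)
$h{\left(a,G \right)} = \frac{51}{49}$
$\left(h{\left(29,-51 \right)} + 2238\right) \left(1441 + I{\left(H,61 \right)}\right) = \left(\frac{51}{49} + 2238\right) \left(1441 + \frac{6}{61}\right) = \frac{109713 \left(1441 + 6 \cdot \frac{1}{61}\right)}{49} = \frac{109713 \left(1441 + \frac{6}{61}\right)}{49} = \frac{109713}{49} \cdot \frac{87907}{61} = \frac{9644540691}{2989}$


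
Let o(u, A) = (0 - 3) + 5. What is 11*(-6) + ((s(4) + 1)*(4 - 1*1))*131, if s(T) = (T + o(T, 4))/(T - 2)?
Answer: 1506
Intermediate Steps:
o(u, A) = 2 (o(u, A) = -3 + 5 = 2)
s(T) = (2 + T)/(-2 + T) (s(T) = (T + 2)/(T - 2) = (2 + T)/(-2 + T))
11*(-6) + ((s(4) + 1)*(4 - 1*1))*131 = 11*(-6) + (((2 + 4)/(-2 + 4) + 1)*(4 - 1*1))*131 = -66 + ((6/2 + 1)*(4 - 1))*131 = -66 + (((½)*6 + 1)*3)*131 = -66 + ((3 + 1)*3)*131 = -66 + (4*3)*131 = -66 + 12*131 = -66 + 1572 = 1506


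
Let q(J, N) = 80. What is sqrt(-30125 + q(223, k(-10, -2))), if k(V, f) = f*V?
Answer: I*sqrt(30045) ≈ 173.33*I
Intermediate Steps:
k(V, f) = V*f
sqrt(-30125 + q(223, k(-10, -2))) = sqrt(-30125 + 80) = sqrt(-30045) = I*sqrt(30045)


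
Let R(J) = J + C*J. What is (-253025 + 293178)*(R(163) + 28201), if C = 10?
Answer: 1204349082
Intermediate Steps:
R(J) = 11*J (R(J) = J + 10*J = 11*J)
(-253025 + 293178)*(R(163) + 28201) = (-253025 + 293178)*(11*163 + 28201) = 40153*(1793 + 28201) = 40153*29994 = 1204349082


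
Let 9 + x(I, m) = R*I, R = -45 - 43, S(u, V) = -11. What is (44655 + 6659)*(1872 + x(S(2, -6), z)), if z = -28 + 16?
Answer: 145269934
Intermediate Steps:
R = -88
z = -12
x(I, m) = -9 - 88*I
(44655 + 6659)*(1872 + x(S(2, -6), z)) = (44655 + 6659)*(1872 + (-9 - 88*(-11))) = 51314*(1872 + (-9 + 968)) = 51314*(1872 + 959) = 51314*2831 = 145269934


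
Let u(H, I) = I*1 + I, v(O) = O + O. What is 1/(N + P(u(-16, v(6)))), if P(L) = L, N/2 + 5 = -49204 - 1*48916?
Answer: -1/196226 ≈ -5.0962e-6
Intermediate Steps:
v(O) = 2*O
u(H, I) = 2*I (u(H, I) = I + I = 2*I)
N = -196250 (N = -10 + 2*(-49204 - 1*48916) = -10 + 2*(-49204 - 48916) = -10 + 2*(-98120) = -10 - 196240 = -196250)
1/(N + P(u(-16, v(6)))) = 1/(-196250 + 2*(2*6)) = 1/(-196250 + 2*12) = 1/(-196250 + 24) = 1/(-196226) = -1/196226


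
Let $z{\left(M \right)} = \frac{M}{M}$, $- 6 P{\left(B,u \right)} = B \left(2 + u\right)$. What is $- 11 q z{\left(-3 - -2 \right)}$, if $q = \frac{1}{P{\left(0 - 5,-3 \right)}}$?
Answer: $\frac{66}{5} \approx 13.2$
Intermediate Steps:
$P{\left(B,u \right)} = - \frac{B \left(2 + u\right)}{6}$
$z{\left(M \right)} = 1$
$q = - \frac{6}{5}$ ($q = \frac{1}{\left(- \frac{1}{6}\right) \left(0 - 5\right) \left(2 - 3\right)} = \frac{1}{\left(- \frac{1}{6}\right) \left(0 - 5\right) \left(-1\right)} = \frac{1}{\left(- \frac{1}{6}\right) \left(-5\right) \left(-1\right)} = \frac{1}{- \frac{5}{6}} = - \frac{6}{5} \approx -1.2$)
$- 11 q z{\left(-3 - -2 \right)} = \left(-11\right) \left(- \frac{6}{5}\right) 1 = \frac{66}{5} \cdot 1 = \frac{66}{5}$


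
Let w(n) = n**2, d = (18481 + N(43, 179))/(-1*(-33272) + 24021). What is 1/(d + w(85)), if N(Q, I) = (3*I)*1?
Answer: 57293/413960943 ≈ 0.00013840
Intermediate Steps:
N(Q, I) = 3*I
d = 19018/57293 (d = (18481 + 3*179)/(-1*(-33272) + 24021) = (18481 + 537)/(33272 + 24021) = 19018/57293 ≈ 0.33194)
1/(d + w(85)) = 1/(19018/57293 + 85**2) = 1/(19018/57293 + 7225) = 1/(413960943/57293) = 57293/413960943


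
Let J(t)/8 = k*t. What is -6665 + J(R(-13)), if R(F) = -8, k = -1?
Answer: -6601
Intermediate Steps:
J(t) = -8*t (J(t) = 8*(-t) = -8*t)
-6665 + J(R(-13)) = -6665 - 8*(-8) = -6665 + 64 = -6601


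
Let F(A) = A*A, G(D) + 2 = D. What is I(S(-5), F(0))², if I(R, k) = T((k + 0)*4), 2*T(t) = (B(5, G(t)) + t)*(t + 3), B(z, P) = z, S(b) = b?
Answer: 225/4 ≈ 56.250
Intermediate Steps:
G(D) = -2 + D
F(A) = A²
T(t) = (3 + t)*(5 + t)/2 (T(t) = ((5 + t)*(t + 3))/2 = ((5 + t)*(3 + t))/2 = ((3 + t)*(5 + t))/2 = (3 + t)*(5 + t)/2)
I(R, k) = 15/2 + 8*k² + 16*k (I(R, k) = 15/2 + ((k + 0)*4)²/2 + 4*((k + 0)*4) = 15/2 + (k*4)²/2 + 4*(k*4) = 15/2 + (4*k)²/2 + 4*(4*k) = 15/2 + (16*k²)/2 + 16*k = 15/2 + 8*k² + 16*k)
I(S(-5), F(0))² = (15/2 + 8*(0²)² + 16*0²)² = (15/2 + 8*0² + 16*0)² = (15/2 + 8*0 + 0)² = (15/2 + 0 + 0)² = (15/2)² = 225/4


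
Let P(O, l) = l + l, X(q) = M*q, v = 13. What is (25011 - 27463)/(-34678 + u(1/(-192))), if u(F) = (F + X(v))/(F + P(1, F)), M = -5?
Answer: 7356/91553 ≈ 0.080347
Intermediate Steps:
X(q) = -5*q
P(O, l) = 2*l
u(F) = (-65 + F)/(3*F) (u(F) = (F - 5*13)/(F + 2*F) = (F - 65)/((3*F)) = (-65 + F)*(1/(3*F)) = (-65 + F)/(3*F))
(25011 - 27463)/(-34678 + u(1/(-192))) = (25011 - 27463)/(-34678 + (-65 + 1/(-192))/(3*(1/(-192)))) = -2452/(-34678 + (-65 - 1/192)/(3*(-1/192))) = -2452/(-34678 + (⅓)*(-192)*(-12481/192)) = -2452/(-34678 + 12481/3) = -2452/(-91553/3) = -2452*(-3/91553) = 7356/91553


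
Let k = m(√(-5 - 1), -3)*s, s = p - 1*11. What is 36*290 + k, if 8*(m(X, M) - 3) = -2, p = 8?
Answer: 41727/4 ≈ 10432.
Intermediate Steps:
m(X, M) = 11/4 (m(X, M) = 3 + (⅛)*(-2) = 3 - ¼ = 11/4)
s = -3 (s = 8 - 1*11 = 8 - 11 = -3)
k = -33/4 (k = (11/4)*(-3) = -33/4 ≈ -8.2500)
36*290 + k = 36*290 - 33/4 = 10440 - 33/4 = 41727/4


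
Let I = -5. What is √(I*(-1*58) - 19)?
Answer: √271 ≈ 16.462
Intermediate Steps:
√(I*(-1*58) - 19) = √(-(-5)*58 - 19) = √(-5*(-58) - 19) = √(290 - 19) = √271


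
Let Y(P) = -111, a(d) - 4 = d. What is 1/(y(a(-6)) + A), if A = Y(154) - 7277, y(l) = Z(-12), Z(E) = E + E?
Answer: -1/7412 ≈ -0.00013492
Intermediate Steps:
a(d) = 4 + d
Z(E) = 2*E
y(l) = -24 (y(l) = 2*(-12) = -24)
A = -7388 (A = -111 - 7277 = -7388)
1/(y(a(-6)) + A) = 1/(-24 - 7388) = 1/(-7412) = -1/7412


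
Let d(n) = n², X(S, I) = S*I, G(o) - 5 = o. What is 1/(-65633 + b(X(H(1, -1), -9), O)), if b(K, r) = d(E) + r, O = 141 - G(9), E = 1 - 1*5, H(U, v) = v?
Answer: -1/65490 ≈ -1.5269e-5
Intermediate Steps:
E = -4 (E = 1 - 5 = -4)
G(o) = 5 + o
X(S, I) = I*S
O = 127 (O = 141 - (5 + 9) = 141 - 1*14 = 141 - 14 = 127)
b(K, r) = 16 + r (b(K, r) = (-4)² + r = 16 + r)
1/(-65633 + b(X(H(1, -1), -9), O)) = 1/(-65633 + (16 + 127)) = 1/(-65633 + 143) = 1/(-65490) = -1/65490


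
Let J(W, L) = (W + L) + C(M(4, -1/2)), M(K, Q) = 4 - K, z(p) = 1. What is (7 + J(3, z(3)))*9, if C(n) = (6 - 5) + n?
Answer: 108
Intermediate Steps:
C(n) = 1 + n
J(W, L) = 1 + L + W (J(W, L) = (W + L) + (1 + (4 - 1*4)) = (L + W) + (1 + (4 - 4)) = (L + W) + (1 + 0) = (L + W) + 1 = 1 + L + W)
(7 + J(3, z(3)))*9 = (7 + (1 + 1 + 3))*9 = (7 + 5)*9 = 12*9 = 108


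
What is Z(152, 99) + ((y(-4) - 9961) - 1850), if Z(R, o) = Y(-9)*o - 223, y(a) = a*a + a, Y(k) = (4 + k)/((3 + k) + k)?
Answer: -11989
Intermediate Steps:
Y(k) = (4 + k)/(3 + 2*k)
y(a) = a + a² (y(a) = a² + a = a + a²)
Z(R, o) = -223 + o/3 (Z(R, o) = ((4 - 9)/(3 + 2*(-9)))*o - 223 = (-5/(3 - 18))*o - 223 = (-5/(-15))*o - 223 = (-1/15*(-5))*o - 223 = o/3 - 223 = -223 + o/3)
Z(152, 99) + ((y(-4) - 9961) - 1850) = (-223 + (⅓)*99) + ((-4*(1 - 4) - 9961) - 1850) = (-223 + 33) + ((-4*(-3) - 9961) - 1850) = -190 + ((12 - 9961) - 1850) = -190 + (-9949 - 1850) = -190 - 11799 = -11989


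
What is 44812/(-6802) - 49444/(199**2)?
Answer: -1055459050/134683001 ≈ -7.8366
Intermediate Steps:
44812/(-6802) - 49444/(199**2) = 44812*(-1/6802) - 49444/39601 = -22406/3401 - 49444*1/39601 = -22406/3401 - 49444/39601 = -1055459050/134683001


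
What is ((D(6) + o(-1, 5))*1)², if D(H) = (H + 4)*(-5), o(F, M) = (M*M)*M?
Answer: 5625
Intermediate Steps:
o(F, M) = M³ (o(F, M) = M²*M = M³)
D(H) = -20 - 5*H (D(H) = (4 + H)*(-5) = -20 - 5*H)
((D(6) + o(-1, 5))*1)² = (((-20 - 5*6) + 5³)*1)² = (((-20 - 30) + 125)*1)² = ((-50 + 125)*1)² = (75*1)² = 75² = 5625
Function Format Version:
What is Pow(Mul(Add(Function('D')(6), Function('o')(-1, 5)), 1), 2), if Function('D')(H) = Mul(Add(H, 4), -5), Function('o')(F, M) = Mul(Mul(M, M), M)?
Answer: 5625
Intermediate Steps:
Function('o')(F, M) = Pow(M, 3) (Function('o')(F, M) = Mul(Pow(M, 2), M) = Pow(M, 3))
Function('D')(H) = Add(-20, Mul(-5, H)) (Function('D')(H) = Mul(Add(4, H), -5) = Add(-20, Mul(-5, H)))
Pow(Mul(Add(Function('D')(6), Function('o')(-1, 5)), 1), 2) = Pow(Mul(Add(Add(-20, Mul(-5, 6)), Pow(5, 3)), 1), 2) = Pow(Mul(Add(Add(-20, -30), 125), 1), 2) = Pow(Mul(Add(-50, 125), 1), 2) = Pow(Mul(75, 1), 2) = Pow(75, 2) = 5625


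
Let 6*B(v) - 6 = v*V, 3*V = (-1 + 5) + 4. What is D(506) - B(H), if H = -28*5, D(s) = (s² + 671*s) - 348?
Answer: 5357477/9 ≈ 5.9528e+5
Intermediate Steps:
D(s) = -348 + s² + 671*s
V = 8/3 (V = ((-1 + 5) + 4)/3 = (4 + 4)/3 = (⅓)*8 = 8/3 ≈ 2.6667)
H = -140
B(v) = 1 + 4*v/9 (B(v) = 1 + (v*(8/3))/6 = 1 + (8*v/3)/6 = 1 + 4*v/9)
D(506) - B(H) = (-348 + 506² + 671*506) - (1 + (4/9)*(-140)) = (-348 + 256036 + 339526) - (1 - 560/9) = 595214 - 1*(-551/9) = 595214 + 551/9 = 5357477/9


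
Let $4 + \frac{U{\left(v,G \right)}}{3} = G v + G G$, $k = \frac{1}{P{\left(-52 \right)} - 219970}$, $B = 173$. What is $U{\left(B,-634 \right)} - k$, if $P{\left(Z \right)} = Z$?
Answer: $\frac{192917489821}{220022} \approx 8.7681 \cdot 10^{5}$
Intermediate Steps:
$k = - \frac{1}{220022}$ ($k = \frac{1}{-52 - 219970} = \frac{1}{-220022} = - \frac{1}{220022} \approx -4.545 \cdot 10^{-6}$)
$U{\left(v,G \right)} = -12 + 3 G^{2} + 3 G v$ ($U{\left(v,G \right)} = -12 + 3 \left(G v + G G\right) = -12 + 3 \left(G v + G^{2}\right) = -12 + 3 \left(G^{2} + G v\right) = -12 + \left(3 G^{2} + 3 G v\right) = -12 + 3 G^{2} + 3 G v$)
$U{\left(B,-634 \right)} - k = \left(-12 + 3 \left(-634\right)^{2} + 3 \left(-634\right) 173\right) - - \frac{1}{220022} = \left(-12 + 3 \cdot 401956 - 329046\right) + \frac{1}{220022} = \left(-12 + 1205868 - 329046\right) + \frac{1}{220022} = 876810 + \frac{1}{220022} = \frac{192917489821}{220022}$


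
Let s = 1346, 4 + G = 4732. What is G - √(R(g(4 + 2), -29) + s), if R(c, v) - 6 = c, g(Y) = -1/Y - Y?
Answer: 4728 - 5*√1938/6 ≈ 4691.3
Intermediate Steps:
g(Y) = -Y - 1/Y
R(c, v) = 6 + c
G = 4728 (G = -4 + 4732 = 4728)
G - √(R(g(4 + 2), -29) + s) = 4728 - √((6 + (-(4 + 2) - 1/(4 + 2))) + 1346) = 4728 - √((6 + (-1*6 - 1/6)) + 1346) = 4728 - √((6 + (-6 - 1*⅙)) + 1346) = 4728 - √((6 + (-6 - ⅙)) + 1346) = 4728 - √((6 - 37/6) + 1346) = 4728 - √(-⅙ + 1346) = 4728 - √(8075/6) = 4728 - 5*√1938/6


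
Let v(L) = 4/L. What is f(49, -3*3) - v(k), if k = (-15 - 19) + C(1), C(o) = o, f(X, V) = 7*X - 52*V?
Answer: 26767/33 ≈ 811.12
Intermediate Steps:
f(X, V) = -52*V + 7*X
k = -33 (k = (-15 - 19) + 1 = -34 + 1 = -33)
f(49, -3*3) - v(k) = (-(-156)*3 + 7*49) - 4/(-33) = (-52*(-9) + 343) - 4*(-1)/33 = (468 + 343) - 1*(-4/33) = 811 + 4/33 = 26767/33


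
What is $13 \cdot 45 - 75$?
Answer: $510$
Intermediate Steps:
$13 \cdot 45 - 75 = 585 - 75 = 510$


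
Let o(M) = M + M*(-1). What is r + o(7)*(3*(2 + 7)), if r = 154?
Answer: 154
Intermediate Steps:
o(M) = 0 (o(M) = M - M = 0)
r + o(7)*(3*(2 + 7)) = 154 + 0*(3*(2 + 7)) = 154 + 0*(3*9) = 154 + 0*27 = 154 + 0 = 154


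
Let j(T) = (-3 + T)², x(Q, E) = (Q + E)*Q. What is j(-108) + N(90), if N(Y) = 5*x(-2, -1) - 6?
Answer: 12345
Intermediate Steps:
x(Q, E) = Q*(E + Q) (x(Q, E) = (E + Q)*Q = Q*(E + Q))
N(Y) = 24 (N(Y) = 5*(-2*(-1 - 2)) - 6 = 5*(-2*(-3)) - 6 = 5*6 - 6 = 30 - 6 = 24)
j(-108) + N(90) = (-3 - 108)² + 24 = (-111)² + 24 = 12321 + 24 = 12345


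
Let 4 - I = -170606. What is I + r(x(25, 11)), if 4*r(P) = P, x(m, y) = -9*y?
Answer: 682341/4 ≈ 1.7059e+5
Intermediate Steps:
I = 170610 (I = 4 - 1*(-170606) = 4 + 170606 = 170610)
r(P) = P/4
I + r(x(25, 11)) = 170610 + (-9*11)/4 = 170610 + (¼)*(-99) = 170610 - 99/4 = 682341/4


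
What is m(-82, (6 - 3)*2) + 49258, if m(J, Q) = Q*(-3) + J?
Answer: 49158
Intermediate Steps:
m(J, Q) = J - 3*Q (m(J, Q) = -3*Q + J = J - 3*Q)
m(-82, (6 - 3)*2) + 49258 = (-82 - 3*(6 - 3)*2) + 49258 = (-82 - 9*2) + 49258 = (-82 - 3*6) + 49258 = (-82 - 18) + 49258 = -100 + 49258 = 49158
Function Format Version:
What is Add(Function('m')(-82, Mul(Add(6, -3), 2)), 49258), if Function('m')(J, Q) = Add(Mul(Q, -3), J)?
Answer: 49158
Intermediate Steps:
Function('m')(J, Q) = Add(J, Mul(-3, Q)) (Function('m')(J, Q) = Add(Mul(-3, Q), J) = Add(J, Mul(-3, Q)))
Add(Function('m')(-82, Mul(Add(6, -3), 2)), 49258) = Add(Add(-82, Mul(-3, Mul(Add(6, -3), 2))), 49258) = Add(Add(-82, Mul(-3, Mul(3, 2))), 49258) = Add(Add(-82, Mul(-3, 6)), 49258) = Add(Add(-82, -18), 49258) = Add(-100, 49258) = 49158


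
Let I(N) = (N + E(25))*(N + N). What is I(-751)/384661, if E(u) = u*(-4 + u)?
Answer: 339452/384661 ≈ 0.88247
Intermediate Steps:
I(N) = 2*N*(525 + N) (I(N) = (N + 25*(-4 + 25))*(N + N) = (N + 25*21)*(2*N) = (N + 525)*(2*N) = (525 + N)*(2*N) = 2*N*(525 + N))
I(-751)/384661 = (2*(-751)*(525 - 751))/384661 = (2*(-751)*(-226))*(1/384661) = 339452*(1/384661) = 339452/384661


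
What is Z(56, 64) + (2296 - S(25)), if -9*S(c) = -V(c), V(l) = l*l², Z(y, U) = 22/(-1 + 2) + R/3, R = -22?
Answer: 5171/9 ≈ 574.56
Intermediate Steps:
Z(y, U) = 44/3 (Z(y, U) = 22/(-1 + 2) - 22/3 = 22/1 - 22*⅓ = 22*1 - 22/3 = 22 - 22/3 = 44/3)
V(l) = l³
S(c) = c³/9 (S(c) = -(-1)*c³/9 = c³/9)
Z(56, 64) + (2296 - S(25)) = 44/3 + (2296 - 25³/9) = 44/3 + (2296 - 15625/9) = 44/3 + 5039/9 = 5171/9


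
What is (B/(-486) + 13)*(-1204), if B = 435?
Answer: -1180522/81 ≈ -14574.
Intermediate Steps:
(B/(-486) + 13)*(-1204) = (435/(-486) + 13)*(-1204) = (435*(-1/486) + 13)*(-1204) = (-145/162 + 13)*(-1204) = (1961/162)*(-1204) = -1180522/81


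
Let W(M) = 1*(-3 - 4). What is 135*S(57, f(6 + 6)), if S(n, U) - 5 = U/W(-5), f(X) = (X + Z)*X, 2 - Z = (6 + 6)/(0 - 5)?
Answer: -21843/7 ≈ -3120.4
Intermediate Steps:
Z = 22/5 (Z = 2 - (6 + 6)/(0 - 5) = 2 - 12/(-5) = 2 - 12*(-1)/5 = 2 - 1*(-12/5) = 2 + 12/5 = 22/5 ≈ 4.4000)
W(M) = -7 (W(M) = 1*(-7) = -7)
f(X) = X*(22/5 + X) (f(X) = (X + 22/5)*X = (22/5 + X)*X = X*(22/5 + X))
S(n, U) = 5 - U/7 (S(n, U) = 5 + U/(-7) = 5 + U*(-⅐) = 5 - U/7)
135*S(57, f(6 + 6)) = 135*(5 - (6 + 6)*(22 + 5*(6 + 6))/35) = 135*(5 - 12*(22 + 5*12)/35) = 135*(5 - 12*(22 + 60)/35) = 135*(5 - 12*82/35) = 135*(5 - ⅐*984/5) = 135*(5 - 984/35) = 135*(-809/35) = -21843/7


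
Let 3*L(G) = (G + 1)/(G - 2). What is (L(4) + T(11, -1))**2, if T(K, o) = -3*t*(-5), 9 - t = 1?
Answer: 525625/36 ≈ 14601.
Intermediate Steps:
t = 8 (t = 9 - 1*1 = 9 - 1 = 8)
L(G) = (1 + G)/(3*(-2 + G)) (L(G) = ((G + 1)/(G - 2))/3 = ((1 + G)/(-2 + G))/3 = (1 + G)/(3*(-2 + G)))
T(K, o) = 120 (T(K, o) = -3*8*(-5) = -24*(-5) = 120)
(L(4) + T(11, -1))**2 = ((1 + 4)/(3*(-2 + 4)) + 120)**2 = ((1/3)*5/2 + 120)**2 = ((1/3)*(1/2)*5 + 120)**2 = (5/6 + 120)**2 = (725/6)**2 = 525625/36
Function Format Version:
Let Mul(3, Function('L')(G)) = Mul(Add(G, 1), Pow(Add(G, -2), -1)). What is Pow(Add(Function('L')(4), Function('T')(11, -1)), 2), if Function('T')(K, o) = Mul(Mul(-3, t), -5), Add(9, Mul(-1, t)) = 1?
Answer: Rational(525625, 36) ≈ 14601.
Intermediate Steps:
t = 8 (t = Add(9, Mul(-1, 1)) = Add(9, -1) = 8)
Function('L')(G) = Mul(Rational(1, 3), Pow(Add(-2, G), -1), Add(1, G)) (Function('L')(G) = Mul(Rational(1, 3), Mul(Add(G, 1), Pow(Add(G, -2), -1))) = Mul(Rational(1, 3), Mul(Add(1, G), Pow(Add(-2, G), -1))) = Mul(Rational(1, 3), Mul(Pow(Add(-2, G), -1), Add(1, G))) = Mul(Rational(1, 3), Pow(Add(-2, G), -1), Add(1, G)))
Function('T')(K, o) = 120 (Function('T')(K, o) = Mul(Mul(-3, 8), -5) = Mul(-24, -5) = 120)
Pow(Add(Function('L')(4), Function('T')(11, -1)), 2) = Pow(Add(Mul(Rational(1, 3), Pow(Add(-2, 4), -1), Add(1, 4)), 120), 2) = Pow(Add(Mul(Rational(1, 3), Pow(2, -1), 5), 120), 2) = Pow(Add(Mul(Rational(1, 3), Rational(1, 2), 5), 120), 2) = Pow(Add(Rational(5, 6), 120), 2) = Pow(Rational(725, 6), 2) = Rational(525625, 36)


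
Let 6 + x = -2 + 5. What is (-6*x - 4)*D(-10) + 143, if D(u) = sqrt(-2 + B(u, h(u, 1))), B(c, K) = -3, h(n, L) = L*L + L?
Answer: 143 + 14*I*sqrt(5) ≈ 143.0 + 31.305*I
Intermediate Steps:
x = -3 (x = -6 + (-2 + 5) = -6 + 3 = -3)
h(n, L) = L + L**2 (h(n, L) = L**2 + L = L + L**2)
D(u) = I*sqrt(5) (D(u) = sqrt(-2 - 3) = sqrt(-5) = I*sqrt(5))
(-6*x - 4)*D(-10) + 143 = (-6*(-3) - 4)*(I*sqrt(5)) + 143 = (18 - 4)*(I*sqrt(5)) + 143 = 14*(I*sqrt(5)) + 143 = 14*I*sqrt(5) + 143 = 143 + 14*I*sqrt(5)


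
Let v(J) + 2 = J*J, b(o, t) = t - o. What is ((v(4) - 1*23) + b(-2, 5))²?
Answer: 4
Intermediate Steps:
v(J) = -2 + J² (v(J) = -2 + J*J = -2 + J²)
((v(4) - 1*23) + b(-2, 5))² = (((-2 + 4²) - 1*23) + (5 - 1*(-2)))² = (((-2 + 16) - 23) + (5 + 2))² = ((14 - 23) + 7)² = (-9 + 7)² = (-2)² = 4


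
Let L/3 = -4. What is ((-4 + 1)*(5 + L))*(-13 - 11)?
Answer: -504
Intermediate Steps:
L = -12 (L = 3*(-4) = -12)
((-4 + 1)*(5 + L))*(-13 - 11) = ((-4 + 1)*(5 - 12))*(-13 - 11) = -3*(-7)*(-24) = 21*(-24) = -504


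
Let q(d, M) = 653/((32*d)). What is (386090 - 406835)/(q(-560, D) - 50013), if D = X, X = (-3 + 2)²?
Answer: 371750400/896233613 ≈ 0.41479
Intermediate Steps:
X = 1 (X = (-1)² = 1)
D = 1
q(d, M) = 653/(32*d) (q(d, M) = 653*(1/(32*d)) = 653/(32*d))
(386090 - 406835)/(q(-560, D) - 50013) = (386090 - 406835)/((653/32)/(-560) - 50013) = -20745/((653/32)*(-1/560) - 50013) = -20745/(-653/17920 - 50013) = -20745/(-896233613/17920) = -20745*(-17920/896233613) = 371750400/896233613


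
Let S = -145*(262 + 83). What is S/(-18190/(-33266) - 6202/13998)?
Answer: -5823628709175/12076972 ≈ -4.8221e+5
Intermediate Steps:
S = -50025 (S = -145*345 = -50025)
S/(-18190/(-33266) - 6202/13998) = -50025/(-18190/(-33266) - 6202/13998) = -50025/(-18190*(-1/33266) - 6202*1/13998) = -50025/(9095/16633 - 3101/6999) = -50025/12076972/116414367 = -50025*116414367/12076972 = -5823628709175/12076972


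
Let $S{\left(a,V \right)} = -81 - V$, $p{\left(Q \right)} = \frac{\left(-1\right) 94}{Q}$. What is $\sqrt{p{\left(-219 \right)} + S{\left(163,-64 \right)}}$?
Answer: $\frac{i \sqrt{794751}}{219} \approx 4.0707 i$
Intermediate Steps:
$p{\left(Q \right)} = - \frac{94}{Q}$
$\sqrt{p{\left(-219 \right)} + S{\left(163,-64 \right)}} = \sqrt{- \frac{94}{-219} - 17} = \sqrt{\left(-94\right) \left(- \frac{1}{219}\right) + \left(-81 + 64\right)} = \sqrt{\frac{94}{219} - 17} = \sqrt{- \frac{3629}{219}} = \frac{i \sqrt{794751}}{219}$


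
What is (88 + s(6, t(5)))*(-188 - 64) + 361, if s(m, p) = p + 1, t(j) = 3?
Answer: -22823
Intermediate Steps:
s(m, p) = 1 + p
(88 + s(6, t(5)))*(-188 - 64) + 361 = (88 + (1 + 3))*(-188 - 64) + 361 = (88 + 4)*(-252) + 361 = 92*(-252) + 361 = -23184 + 361 = -22823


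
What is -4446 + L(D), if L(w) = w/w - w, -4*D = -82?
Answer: -8931/2 ≈ -4465.5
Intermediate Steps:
D = 41/2 (D = -1/4*(-82) = 41/2 ≈ 20.500)
L(w) = 1 - w
-4446 + L(D) = -4446 + (1 - 1*41/2) = -4446 + (1 - 41/2) = -4446 - 39/2 = -8931/2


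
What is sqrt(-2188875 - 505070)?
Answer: I*sqrt(2693945) ≈ 1641.3*I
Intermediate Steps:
sqrt(-2188875 - 505070) = sqrt(-2693945) = I*sqrt(2693945)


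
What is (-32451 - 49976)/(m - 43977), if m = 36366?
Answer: 82427/7611 ≈ 10.830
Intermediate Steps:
(-32451 - 49976)/(m - 43977) = (-32451 - 49976)/(36366 - 43977) = -82427/(-7611) = -82427*(-1/7611) = 82427/7611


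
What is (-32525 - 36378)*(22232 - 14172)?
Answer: -555358180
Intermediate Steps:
(-32525 - 36378)*(22232 - 14172) = -68903*8060 = -555358180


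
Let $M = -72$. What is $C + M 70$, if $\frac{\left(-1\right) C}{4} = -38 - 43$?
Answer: $-4716$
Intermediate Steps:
$C = 324$ ($C = - 4 \left(-38 - 43\right) = \left(-4\right) \left(-81\right) = 324$)
$C + M 70 = 324 - 5040 = -4716$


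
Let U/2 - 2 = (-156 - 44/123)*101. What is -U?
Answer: 3884372/123 ≈ 31580.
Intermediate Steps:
U = -3884372/123 (U = 4 + 2*((-156 - 44/123)*101) = 4 + 2*(-19232/123*101) = 4 + 2*(-1942432/123) = 4 - 3884864/123 = -3884372/123 ≈ -31580.)
-U = -1*(-3884372/123) = 3884372/123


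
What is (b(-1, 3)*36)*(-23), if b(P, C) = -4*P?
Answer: -3312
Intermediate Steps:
(b(-1, 3)*36)*(-23) = (-4*(-1)*36)*(-23) = (4*36)*(-23) = 144*(-23) = -3312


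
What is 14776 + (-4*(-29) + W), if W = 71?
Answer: 14963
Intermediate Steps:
14776 + (-4*(-29) + W) = 14776 + (-4*(-29) + 71) = 14776 + (116 + 71) = 14776 + 187 = 14963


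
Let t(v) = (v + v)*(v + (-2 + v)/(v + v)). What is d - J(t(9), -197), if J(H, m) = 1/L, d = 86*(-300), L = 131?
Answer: -3379801/131 ≈ -25800.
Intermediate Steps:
t(v) = 2*v*(v + (-2 + v)/(2*v)) (t(v) = (2*v)*(v + (-2 + v)/((2*v))) = (2*v)*(v + (-2 + v)*(1/(2*v))) = (2*v)*(v + (-2 + v)/(2*v)) = 2*v*(v + (-2 + v)/(2*v)))
d = -25800
J(H, m) = 1/131
d - J(t(9), -197) = -25800 - 1*1/131 = -25800 - 1/131 = -3379801/131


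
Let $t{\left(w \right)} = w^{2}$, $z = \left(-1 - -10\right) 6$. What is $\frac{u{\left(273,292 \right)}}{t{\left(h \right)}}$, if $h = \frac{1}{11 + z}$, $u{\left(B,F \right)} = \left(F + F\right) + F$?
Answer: $3701100$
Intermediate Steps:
$u{\left(B,F \right)} = 3 F$ ($u{\left(B,F \right)} = 2 F + F = 3 F$)
$z = 54$ ($z = \left(-1 + 10\right) 6 = 9 \cdot 6 = 54$)
$h = \frac{1}{65}$ ($h = \frac{1}{11 + 54} = \frac{1}{65} \approx 0.015385$)
$\frac{u{\left(273,292 \right)}}{t{\left(h \right)}} = \frac{3 \cdot 292}{\left(\frac{1}{65}\right)^{2}} = 876 \frac{1}{\frac{1}{4225}} = 876 \cdot 4225 = 3701100$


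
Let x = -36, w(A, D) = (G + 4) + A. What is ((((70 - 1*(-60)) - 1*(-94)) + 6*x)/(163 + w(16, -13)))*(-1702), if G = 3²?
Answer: -851/12 ≈ -70.917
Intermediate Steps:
G = 9
w(A, D) = 13 + A (w(A, D) = (9 + 4) + A = 13 + A)
((((70 - 1*(-60)) - 1*(-94)) + 6*x)/(163 + w(16, -13)))*(-1702) = ((((70 - 1*(-60)) - 1*(-94)) + 6*(-36))/(163 + (13 + 16)))*(-1702) = ((((70 + 60) + 94) - 216)/(163 + 29))*(-1702) = (((130 + 94) - 216)/192)*(-1702) = ((224 - 216)*(1/192))*(-1702) = (8*(1/192))*(-1702) = (1/24)*(-1702) = -851/12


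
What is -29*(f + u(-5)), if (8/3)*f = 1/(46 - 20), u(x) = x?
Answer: 30073/208 ≈ 144.58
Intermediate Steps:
f = 3/208 (f = 3/(8*(46 - 20)) = (3/8)/26 = (3/8)*(1/26) = 3/208 ≈ 0.014423)
-29*(f + u(-5)) = -29*(3/208 - 5) = -29*(-1037/208) = 30073/208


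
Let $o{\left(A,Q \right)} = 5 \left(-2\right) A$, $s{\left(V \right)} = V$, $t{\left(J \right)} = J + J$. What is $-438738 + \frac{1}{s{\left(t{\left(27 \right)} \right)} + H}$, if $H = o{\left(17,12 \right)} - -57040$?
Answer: $- \frac{24974721911}{56924} \approx -4.3874 \cdot 10^{5}$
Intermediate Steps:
$t{\left(J \right)} = 2 J$
$o{\left(A,Q \right)} = - 10 A$
$H = 56870$ ($H = \left(-10\right) 17 - -57040 = -170 + 57040 = 56870$)
$-438738 + \frac{1}{s{\left(t{\left(27 \right)} \right)} + H} = -438738 + \frac{1}{2 \cdot 27 + 56870} = -438738 + \frac{1}{54 + 56870} = -438738 + \frac{1}{56924} = - \frac{24974721911}{56924}$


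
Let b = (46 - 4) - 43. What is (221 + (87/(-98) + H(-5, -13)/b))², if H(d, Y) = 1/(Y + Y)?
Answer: 19666135696/405769 ≈ 48466.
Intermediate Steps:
b = -1 (b = 42 - 43 = -1)
H(d, Y) = 1/(2*Y)
(221 + (87/(-98) + H(-5, -13)/b))² = (221 + (87/(-98) + ((½)/(-13))/(-1)))² = (221 + (87*(-1/98) + ((½)*(-1/13))*(-1)))² = (221 + (-87/98 - 1/26*(-1)))² = (221 + (-87/98 + 1/26))² = (221 - 541/637)² = (140236/637)² = 19666135696/405769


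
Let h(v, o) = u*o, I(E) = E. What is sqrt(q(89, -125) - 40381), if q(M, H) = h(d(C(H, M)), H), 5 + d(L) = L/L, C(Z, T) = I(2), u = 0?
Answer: I*sqrt(40381) ≈ 200.95*I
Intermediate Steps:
C(Z, T) = 2
d(L) = -4 (d(L) = -5 + L/L = -5 + 1 = -4)
h(v, o) = 0 (h(v, o) = 0*o = 0)
q(M, H) = 0
sqrt(q(89, -125) - 40381) = sqrt(0 - 40381) = sqrt(-40381) = I*sqrt(40381)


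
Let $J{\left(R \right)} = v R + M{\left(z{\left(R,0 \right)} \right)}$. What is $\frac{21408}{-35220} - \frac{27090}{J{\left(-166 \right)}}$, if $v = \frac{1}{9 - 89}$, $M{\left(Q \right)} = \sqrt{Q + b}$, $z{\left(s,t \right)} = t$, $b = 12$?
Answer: $\frac{263948415176}{36132785} - \frac{86688000 \sqrt{3}}{12311} \approx -4891.3$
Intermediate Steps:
$M{\left(Q \right)} = \sqrt{12 + Q}$ ($M{\left(Q \right)} = \sqrt{Q + 12} = \sqrt{12 + Q}$)
$v = - \frac{1}{80}$ ($v = \frac{1}{-80} = - \frac{1}{80} \approx -0.0125$)
$J{\left(R \right)} = 2 \sqrt{3} - \frac{R}{80}$ ($J{\left(R \right)} = - \frac{R}{80} + \sqrt{12 + 0} = - \frac{R}{80} + \sqrt{12} = - \frac{R}{80} + 2 \sqrt{3} = 2 \sqrt{3} - \frac{R}{80}$)
$\frac{21408}{-35220} - \frac{27090}{J{\left(-166 \right)}} = \frac{21408}{-35220} - \frac{27090}{2 \sqrt{3} - - \frac{83}{40}} = 21408 \left(- \frac{1}{35220}\right) - \frac{27090}{2 \sqrt{3} + \frac{83}{40}} = - \frac{1784}{2935} - \frac{27090}{\frac{83}{40} + 2 \sqrt{3}}$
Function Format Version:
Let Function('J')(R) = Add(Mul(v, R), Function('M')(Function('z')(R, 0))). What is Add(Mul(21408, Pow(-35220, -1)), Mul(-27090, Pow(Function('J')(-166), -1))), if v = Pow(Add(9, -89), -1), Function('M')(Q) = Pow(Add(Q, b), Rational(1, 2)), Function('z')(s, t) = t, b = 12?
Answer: Add(Rational(263948415176, 36132785), Mul(Rational(-86688000, 12311), Pow(3, Rational(1, 2)))) ≈ -4891.3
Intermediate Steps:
Function('M')(Q) = Pow(Add(12, Q), Rational(1, 2)) (Function('M')(Q) = Pow(Add(Q, 12), Rational(1, 2)) = Pow(Add(12, Q), Rational(1, 2)))
v = Rational(-1, 80) (v = Pow(-80, -1) = Rational(-1, 80) ≈ -0.012500)
Function('J')(R) = Add(Mul(2, Pow(3, Rational(1, 2))), Mul(Rational(-1, 80), R)) (Function('J')(R) = Add(Mul(Rational(-1, 80), R), Pow(Add(12, 0), Rational(1, 2))) = Add(Mul(Rational(-1, 80), R), Pow(12, Rational(1, 2))) = Add(Mul(Rational(-1, 80), R), Mul(2, Pow(3, Rational(1, 2)))) = Add(Mul(2, Pow(3, Rational(1, 2))), Mul(Rational(-1, 80), R)))
Add(Mul(21408, Pow(-35220, -1)), Mul(-27090, Pow(Function('J')(-166), -1))) = Add(Mul(21408, Pow(-35220, -1)), Mul(-27090, Pow(Add(Mul(2, Pow(3, Rational(1, 2))), Mul(Rational(-1, 80), -166)), -1))) = Add(Mul(21408, Rational(-1, 35220)), Mul(-27090, Pow(Add(Mul(2, Pow(3, Rational(1, 2))), Rational(83, 40)), -1))) = Add(Rational(-1784, 2935), Mul(-27090, Pow(Add(Rational(83, 40), Mul(2, Pow(3, Rational(1, 2)))), -1)))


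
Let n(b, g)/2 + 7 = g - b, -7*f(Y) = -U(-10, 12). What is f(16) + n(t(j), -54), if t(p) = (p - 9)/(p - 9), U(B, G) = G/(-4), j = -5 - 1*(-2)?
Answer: -871/7 ≈ -124.43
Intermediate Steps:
j = -3 (j = -5 + 2 = -3)
U(B, G) = -G/4 (U(B, G) = G*(-¼) = -G/4)
f(Y) = -3/7 (f(Y) = -(-1)*(-¼*12)/7 = -(-1)*(-3)/7 = -⅐*3 = -3/7)
t(p) = 1 (t(p) = (-9 + p)/(-9 + p) = 1)
n(b, g) = -14 - 2*b + 2*g (n(b, g) = -14 + 2*(g - b) = -14 + (-2*b + 2*g) = -14 - 2*b + 2*g)
f(16) + n(t(j), -54) = -3/7 + (-14 - 2*1 + 2*(-54)) = -3/7 + (-14 - 2 - 108) = -3/7 - 124 = -871/7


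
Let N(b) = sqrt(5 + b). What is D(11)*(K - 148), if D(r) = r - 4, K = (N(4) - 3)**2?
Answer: -1036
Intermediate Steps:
K = 0 (K = (sqrt(5 + 4) - 3)**2 = (sqrt(9) - 3)**2 = (3 - 3)**2 = 0**2 = 0)
D(r) = -4 + r
D(11)*(K - 148) = (-4 + 11)*(0 - 148) = 7*(-148) = -1036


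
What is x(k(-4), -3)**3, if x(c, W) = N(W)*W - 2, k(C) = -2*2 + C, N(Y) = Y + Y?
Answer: 4096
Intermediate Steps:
N(Y) = 2*Y
k(C) = -4 + C
x(c, W) = -2 + 2*W**2 (x(c, W) = (2*W)*W - 2 = 2*W**2 - 2 = -2 + 2*W**2)
x(k(-4), -3)**3 = (-2 + 2*(-3)**2)**3 = (-2 + 2*9)**3 = (-2 + 18)**3 = 16**3 = 4096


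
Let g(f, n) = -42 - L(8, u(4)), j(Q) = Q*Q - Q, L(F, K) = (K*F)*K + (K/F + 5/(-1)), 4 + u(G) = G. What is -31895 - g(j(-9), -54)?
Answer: -31858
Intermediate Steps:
u(G) = -4 + G
L(F, K) = -5 + F*K² + K/F (L(F, K) = (F*K)*K + (K/F + 5*(-1)) = F*K² + (K/F - 5) = F*K² + (-5 + K/F) = -5 + F*K² + K/F)
j(Q) = Q² - Q
g(f, n) = -37 (g(f, n) = -42 - (-5 + 8*(-4 + 4)² + (-4 + 4)/8) = -42 - (-5 + 8*0² + 0*(⅛)) = -42 - (-5 + 8*0 + 0) = -42 - (-5 + 0 + 0) = -42 - 1*(-5) = -42 + 5 = -37)
-31895 - g(j(-9), -54) = -31895 - 1*(-37) = -31895 + 37 = -31858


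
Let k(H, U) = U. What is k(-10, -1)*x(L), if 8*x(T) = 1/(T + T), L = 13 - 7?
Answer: -1/96 ≈ -0.010417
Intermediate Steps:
L = 6
x(T) = 1/(16*T) (x(T) = 1/(8*(T + T)) = 1/(8*((2*T))) = (1/(2*T))/8 = 1/(16*T))
k(-10, -1)*x(L) = -1/(16*6) = -1*1/96 = -1/96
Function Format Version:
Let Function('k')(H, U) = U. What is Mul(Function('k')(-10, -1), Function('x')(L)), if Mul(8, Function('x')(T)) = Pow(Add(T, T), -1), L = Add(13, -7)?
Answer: Rational(-1, 96) ≈ -0.010417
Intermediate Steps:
L = 6
Function('x')(T) = Mul(Rational(1, 16), Pow(T, -1)) (Function('x')(T) = Mul(Rational(1, 8), Pow(Add(T, T), -1)) = Mul(Rational(1, 8), Pow(Mul(2, T), -1)) = Mul(Rational(1, 8), Mul(Rational(1, 2), Pow(T, -1))) = Mul(Rational(1, 16), Pow(T, -1)))
Mul(Function('k')(-10, -1), Function('x')(L)) = Mul(-1, Mul(Rational(1, 16), Pow(6, -1))) = Mul(-1, Mul(Rational(1, 16), Rational(1, 6))) = Mul(-1, Rational(1, 96)) = Rational(-1, 96)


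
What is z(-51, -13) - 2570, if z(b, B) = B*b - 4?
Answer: -1911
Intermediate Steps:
z(b, B) = -4 + B*b
z(-51, -13) - 2570 = (-4 - 13*(-51)) - 2570 = (-4 + 663) - 2570 = 659 - 2570 = -1911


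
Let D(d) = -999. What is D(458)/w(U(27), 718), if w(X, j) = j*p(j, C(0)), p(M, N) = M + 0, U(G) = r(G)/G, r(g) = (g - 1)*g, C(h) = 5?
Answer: -999/515524 ≈ -0.0019378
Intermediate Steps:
r(g) = g*(-1 + g) (r(g) = (-1 + g)*g = g*(-1 + g))
U(G) = -1 + G (U(G) = (G*(-1 + G))/G = -1 + G)
p(M, N) = M
w(X, j) = j² (w(X, j) = j*j = j²)
D(458)/w(U(27), 718) = -999/(718²) = -999/515524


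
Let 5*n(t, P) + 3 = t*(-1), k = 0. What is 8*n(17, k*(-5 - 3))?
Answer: -32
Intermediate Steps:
n(t, P) = -⅗ - t/5 (n(t, P) = -⅗ + (t*(-1))/5 = -⅗ + (-t)/5 = -⅗ - t/5)
8*n(17, k*(-5 - 3)) = 8*(-⅗ - ⅕*17) = 8*(-⅗ - 17/5) = 8*(-4) = -32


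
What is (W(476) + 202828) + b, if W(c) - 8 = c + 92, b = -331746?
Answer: -128342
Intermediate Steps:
W(c) = 100 + c (W(c) = 8 + (c + 92) = 8 + (92 + c) = 100 + c)
(W(476) + 202828) + b = ((100 + 476) + 202828) - 331746 = (576 + 202828) - 331746 = 203404 - 331746 = -128342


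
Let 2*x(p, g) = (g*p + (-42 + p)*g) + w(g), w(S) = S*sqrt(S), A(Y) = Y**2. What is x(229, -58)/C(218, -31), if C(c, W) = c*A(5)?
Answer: -6032/2725 - 29*I*sqrt(58)/5450 ≈ -2.2136 - 0.040524*I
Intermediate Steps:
w(S) = S**(3/2)
C(c, W) = 25*c (C(c, W) = c*5**2 = c*25 = 25*c)
x(p, g) = g**(3/2)/2 + g*p/2 + g*(-42 + p)/2 (x(p, g) = ((g*p + (-42 + p)*g) + g**(3/2))/2 = ((g*p + g*(-42 + p)) + g**(3/2))/2 = (g**(3/2) + g*p + g*(-42 + p))/2 = g**(3/2)/2 + g*p/2 + g*(-42 + p)/2)
x(229, -58)/C(218, -31) = ((-58)**(3/2)/2 - 21*(-58) - 58*229)/((25*218)) = ((-58*I*sqrt(58))/2 + 1218 - 13282)/5450 = (-29*I*sqrt(58) + 1218 - 13282)*(1/5450) = (-12064 - 29*I*sqrt(58))*(1/5450) = -6032/2725 - 29*I*sqrt(58)/5450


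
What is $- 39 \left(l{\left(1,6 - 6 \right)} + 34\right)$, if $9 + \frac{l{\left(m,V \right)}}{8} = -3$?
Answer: $2418$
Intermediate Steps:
$l{\left(m,V \right)} = -96$ ($l{\left(m,V \right)} = -72 + 8 \left(-3\right) = -72 - 24 = -96$)
$- 39 \left(l{\left(1,6 - 6 \right)} + 34\right) = - 39 \left(-96 + 34\right) = \left(-39\right) \left(-62\right) = 2418$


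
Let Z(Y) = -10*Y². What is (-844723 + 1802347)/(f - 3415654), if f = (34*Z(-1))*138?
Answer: -478812/1731287 ≈ -0.27656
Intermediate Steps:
f = -46920 (f = (34*(-10*(-1)²))*138 = (34*(-10*1))*138 = (34*(-10))*138 = -340*138 = -46920)
(-844723 + 1802347)/(f - 3415654) = (-844723 + 1802347)/(-46920 - 3415654) = 957624/(-3462574) = 957624*(-1/3462574) = -478812/1731287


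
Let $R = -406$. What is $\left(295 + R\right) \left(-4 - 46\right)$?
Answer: $5550$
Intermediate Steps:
$\left(295 + R\right) \left(-4 - 46\right) = \left(295 - 406\right) \left(-4 - 46\right) = \left(-111\right) \left(-50\right) = 5550$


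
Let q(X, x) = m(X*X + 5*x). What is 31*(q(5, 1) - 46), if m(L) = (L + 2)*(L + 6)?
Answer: 34286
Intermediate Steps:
m(L) = (2 + L)*(6 + L)
q(X, x) = 12 + (X² + 5*x)² + 8*X² + 40*x (q(X, x) = 12 + (X*X + 5*x)² + 8*(X*X + 5*x) = 12 + (X² + 5*x)² + 8*(X² + 5*x) = 12 + (X² + 5*x)² + (8*X² + 40*x) = 12 + (X² + 5*x)² + 8*X² + 40*x)
31*(q(5, 1) - 46) = 31*((12 + (5² + 5*1)² + 8*5² + 40*1) - 46) = 31*((12 + (25 + 5)² + 8*25 + 40) - 46) = 31*((12 + 30² + 200 + 40) - 46) = 31*((12 + 900 + 200 + 40) - 46) = 31*(1152 - 46) = 31*1106 = 34286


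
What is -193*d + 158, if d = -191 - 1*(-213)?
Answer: -4088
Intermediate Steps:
d = 22 (d = -191 + 213 = 22)
-193*d + 158 = -193*22 + 158 = -4246 + 158 = -4088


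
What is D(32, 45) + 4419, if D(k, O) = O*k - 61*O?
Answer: 3114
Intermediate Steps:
D(k, O) = -61*O + O*k
D(32, 45) + 4419 = 45*(-61 + 32) + 4419 = 45*(-29) + 4419 = -1305 + 4419 = 3114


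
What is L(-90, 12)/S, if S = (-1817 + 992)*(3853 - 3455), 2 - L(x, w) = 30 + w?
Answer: 4/32835 ≈ 0.00012182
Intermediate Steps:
L(x, w) = -28 - w (L(x, w) = 2 - (30 + w) = 2 + (-30 - w) = -28 - w)
S = -328350 (S = -825*398 = -328350)
L(-90, 12)/S = (-28 - 1*12)/(-328350) = (-28 - 12)*(-1/328350) = -40*(-1/328350) = 4/32835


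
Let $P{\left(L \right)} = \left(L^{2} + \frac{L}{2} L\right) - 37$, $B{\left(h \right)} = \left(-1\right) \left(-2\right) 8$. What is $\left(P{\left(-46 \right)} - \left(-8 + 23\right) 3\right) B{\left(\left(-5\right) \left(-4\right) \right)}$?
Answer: $49472$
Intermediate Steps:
$B{\left(h \right)} = 16$ ($B{\left(h \right)} = 2 \cdot 8 = 16$)
$P{\left(L \right)} = -37 + \frac{3 L^{2}}{2}$ ($P{\left(L \right)} = \left(L^{2} + L \frac{1}{2} L\right) - 37 = \left(L^{2} + \frac{L}{2} L\right) - 37 = \left(L^{2} + \frac{L^{2}}{2}\right) - 37 = \frac{3 L^{2}}{2} - 37 = -37 + \frac{3 L^{2}}{2}$)
$\left(P{\left(-46 \right)} - \left(-8 + 23\right) 3\right) B{\left(\left(-5\right) \left(-4\right) \right)} = \left(\left(-37 + \frac{3 \left(-46\right)^{2}}{2}\right) - \left(-8 + 23\right) 3\right) 16 = \left(\left(-37 + \frac{3}{2} \cdot 2116\right) - 15 \cdot 3\right) 16 = \left(\left(-37 + 3174\right) - 45\right) 16 = \left(3137 - 45\right) 16 = 3092 \cdot 16 = 49472$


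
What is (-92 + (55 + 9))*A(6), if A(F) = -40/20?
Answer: 56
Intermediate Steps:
A(F) = -2 (A(F) = -40*1/20 = -2)
(-92 + (55 + 9))*A(6) = (-92 + (55 + 9))*(-2) = (-92 + 64)*(-2) = -28*(-2) = 56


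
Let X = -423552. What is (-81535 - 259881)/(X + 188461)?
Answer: 341416/235091 ≈ 1.4523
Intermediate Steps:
(-81535 - 259881)/(X + 188461) = (-81535 - 259881)/(-423552 + 188461) = -341416/(-235091) = -341416*(-1/235091) = 341416/235091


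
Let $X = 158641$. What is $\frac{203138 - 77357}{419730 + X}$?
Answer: $\frac{125781}{578371} \approx 0.21747$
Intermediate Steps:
$\frac{203138 - 77357}{419730 + X} = \frac{203138 - 77357}{419730 + 158641} = \frac{125781}{578371}$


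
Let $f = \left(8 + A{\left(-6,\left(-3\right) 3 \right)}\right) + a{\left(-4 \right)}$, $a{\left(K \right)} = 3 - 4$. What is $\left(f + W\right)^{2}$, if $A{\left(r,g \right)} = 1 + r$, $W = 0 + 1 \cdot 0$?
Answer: $4$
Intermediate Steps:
$a{\left(K \right)} = -1$ ($a{\left(K \right)} = 3 - 4 = -1$)
$W = 0$ ($W = 0 + 0 = 0$)
$f = 2$ ($f = \left(8 + \left(1 - 6\right)\right) - 1 = \left(8 - 5\right) - 1 = 3 - 1 = 2$)
$\left(f + W\right)^{2} = \left(2 + 0\right)^{2} = 2^{2} = 4$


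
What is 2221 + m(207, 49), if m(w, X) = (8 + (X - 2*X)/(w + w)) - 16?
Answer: 916133/414 ≈ 2212.9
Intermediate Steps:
m(w, X) = -8 - X/(2*w) (m(w, X) = (8 + (-X)/((2*w))) - 16 = (8 + (-X)*(1/(2*w))) - 16 = (8 - X/(2*w)) - 16 = -8 - X/(2*w))
2221 + m(207, 49) = 2221 + (-8 - ½*49/207) = 2221 + (-8 - ½*49*1/207) = 2221 + (-8 - 49/414) = 2221 - 3361/414 = 916133/414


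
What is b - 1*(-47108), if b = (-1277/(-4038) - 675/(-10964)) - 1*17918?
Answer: 646167427379/22136316 ≈ 29190.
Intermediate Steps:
b = -396630146749/22136316 (b = (-1277*(-1/4038) - 675*(-1/10964)) - 17918 = (1277/4038 + 675/10964) - 17918 = 8363339/22136316 - 17918 = -396630146749/22136316 ≈ -17918.)
b - 1*(-47108) = -396630146749/22136316 - 1*(-47108) = -396630146749/22136316 + 47108 = 646167427379/22136316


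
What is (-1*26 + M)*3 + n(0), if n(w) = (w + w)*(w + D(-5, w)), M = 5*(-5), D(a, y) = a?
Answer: -153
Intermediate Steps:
M = -25
n(w) = 2*w*(-5 + w) (n(w) = (w + w)*(w - 5) = (2*w)*(-5 + w) = 2*w*(-5 + w))
(-1*26 + M)*3 + n(0) = (-1*26 - 25)*3 + 2*0*(-5 + 0) = (-26 - 25)*3 + 2*0*(-5) = -51*3 + 0 = -153 + 0 = -153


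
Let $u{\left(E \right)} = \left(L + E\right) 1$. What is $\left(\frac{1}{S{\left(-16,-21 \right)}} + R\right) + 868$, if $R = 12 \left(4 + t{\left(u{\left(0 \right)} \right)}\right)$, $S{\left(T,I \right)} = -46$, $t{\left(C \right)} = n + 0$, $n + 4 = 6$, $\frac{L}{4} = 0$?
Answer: $\frac{43239}{46} \approx 939.98$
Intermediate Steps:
$L = 0$ ($L = 4 \cdot 0 = 0$)
$u{\left(E \right)} = E$ ($u{\left(E \right)} = \left(0 + E\right) 1 = E 1 = E$)
$n = 2$ ($n = -4 + 6 = 2$)
$t{\left(C \right)} = 2$ ($t{\left(C \right)} = 2 + 0 = 2$)
$R = 72$ ($R = 12 \left(4 + 2\right) = 12 \cdot 6 = 72$)
$\left(\frac{1}{S{\left(-16,-21 \right)}} + R\right) + 868 = \left(\frac{1}{-46} + 72\right) + 868 = \left(- \frac{1}{46} + 72\right) + 868 = \frac{3311}{46} + 868 = \frac{43239}{46}$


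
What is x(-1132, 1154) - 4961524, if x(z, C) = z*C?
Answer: -6267852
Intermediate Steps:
x(z, C) = C*z
x(-1132, 1154) - 4961524 = 1154*(-1132) - 4961524 = -1306328 - 4961524 = -6267852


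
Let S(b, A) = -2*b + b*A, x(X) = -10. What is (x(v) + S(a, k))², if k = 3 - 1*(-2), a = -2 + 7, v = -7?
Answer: 25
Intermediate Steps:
a = 5
k = 5 (k = 3 + 2 = 5)
S(b, A) = -2*b + A*b
(x(v) + S(a, k))² = (-10 + 5*(-2 + 5))² = (-10 + 5*3)² = (-10 + 15)² = 5² = 25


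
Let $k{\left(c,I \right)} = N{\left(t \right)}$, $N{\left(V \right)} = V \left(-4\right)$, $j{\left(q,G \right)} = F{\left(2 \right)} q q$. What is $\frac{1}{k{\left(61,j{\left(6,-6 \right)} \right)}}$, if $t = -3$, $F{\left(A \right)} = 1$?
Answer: $\frac{1}{12} \approx 0.083333$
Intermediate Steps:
$j{\left(q,G \right)} = q^{2}$ ($j{\left(q,G \right)} = 1 q q = 1 q^{2} = q^{2}$)
$N{\left(V \right)} = - 4 V$
$k{\left(c,I \right)} = 12$ ($k{\left(c,I \right)} = \left(-4\right) \left(-3\right) = 12$)
$\frac{1}{k{\left(61,j{\left(6,-6 \right)} \right)}} = \frac{1}{12}$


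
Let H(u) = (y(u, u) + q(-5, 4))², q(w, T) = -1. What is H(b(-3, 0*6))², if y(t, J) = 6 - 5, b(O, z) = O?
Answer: 0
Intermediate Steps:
y(t, J) = 1
H(u) = 0 (H(u) = (1 - 1)² = 0² = 0)
H(b(-3, 0*6))² = 0² = 0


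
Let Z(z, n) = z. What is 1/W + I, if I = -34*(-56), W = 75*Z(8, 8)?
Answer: 1142401/600 ≈ 1904.0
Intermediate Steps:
W = 600 (W = 75*8 = 600)
I = 1904
1/W + I = 1/600 + 1904 = 1142401/600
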